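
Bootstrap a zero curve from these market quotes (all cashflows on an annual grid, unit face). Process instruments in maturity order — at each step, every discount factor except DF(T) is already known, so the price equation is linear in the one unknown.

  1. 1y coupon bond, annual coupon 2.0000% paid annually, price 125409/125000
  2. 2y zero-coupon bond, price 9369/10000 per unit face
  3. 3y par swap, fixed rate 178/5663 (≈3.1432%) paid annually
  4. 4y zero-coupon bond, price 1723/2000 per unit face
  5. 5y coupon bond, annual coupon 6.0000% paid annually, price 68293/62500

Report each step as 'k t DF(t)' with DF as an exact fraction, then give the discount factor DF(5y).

step 1 [1y] bond c/1=1/50: DF=(125409/125000 − 1/50·(0))/(1+1/50) = 2459/2500 ≈ 0.983600
step 2 [2y] zero: DF = P = 9369/10000 ≈ 0.936900
step 3 [3y] swap r/1=178/5663: DF=(1 − 178/5663·(0.983600+0.936900))/(1+178/5663) = 911/1000 ≈ 0.911000
step 4 [4y] zero: DF = P = 1723/2000 ≈ 0.861500
step 5 [5y] bond c/1=3/50: DF=(68293/62500 − 3/50·(0.983600+0.936900+0.911000+0.861500))/(1+3/50) = 4109/5000 ≈ 0.821800

1 1 2459/2500
2 2 9369/10000
3 3 911/1000
4 4 1723/2000
5 5 4109/5000
DF(5y) = 4109/5000 ≈ 0.821800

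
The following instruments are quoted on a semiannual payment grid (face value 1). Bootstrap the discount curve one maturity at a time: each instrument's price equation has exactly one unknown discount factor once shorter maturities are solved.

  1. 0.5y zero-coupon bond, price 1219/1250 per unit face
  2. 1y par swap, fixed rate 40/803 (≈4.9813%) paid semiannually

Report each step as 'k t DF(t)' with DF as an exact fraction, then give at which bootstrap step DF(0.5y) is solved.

1 1/2 1219/1250
2 1 119/125
DF(0.5y) is solved at step 1

step 1 [0.5y] zero: DF = P = 1219/1250 ≈ 0.975200
step 2 [1y] swap r/2=20/803: DF=(1 − 20/803·(0.975200))/(1+20/803) = 119/125 ≈ 0.952000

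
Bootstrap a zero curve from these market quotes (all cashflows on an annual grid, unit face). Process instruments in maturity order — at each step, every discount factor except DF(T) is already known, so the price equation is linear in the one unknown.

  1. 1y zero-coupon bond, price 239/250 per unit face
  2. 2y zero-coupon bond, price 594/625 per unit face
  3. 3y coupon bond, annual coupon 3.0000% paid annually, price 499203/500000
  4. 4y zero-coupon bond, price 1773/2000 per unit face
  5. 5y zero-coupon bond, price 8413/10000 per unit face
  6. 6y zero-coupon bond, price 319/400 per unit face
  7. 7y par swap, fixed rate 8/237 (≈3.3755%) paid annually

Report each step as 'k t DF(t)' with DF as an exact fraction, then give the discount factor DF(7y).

1 1 239/250
2 2 594/625
3 3 4569/5000
4 4 1773/2000
5 5 8413/10000
6 6 319/400
7 7 991/1250
DF(7y) = 991/1250 ≈ 0.792800

step 1 [1y] zero: DF = P = 239/250 ≈ 0.956000
step 2 [2y] zero: DF = P = 594/625 ≈ 0.950400
step 3 [3y] bond c/1=3/100: DF=(499203/500000 − 3/100·(0.956000+0.950400))/(1+3/100) = 4569/5000 ≈ 0.913800
step 4 [4y] zero: DF = P = 1773/2000 ≈ 0.886500
step 5 [5y] zero: DF = P = 8413/10000 ≈ 0.841300
step 6 [6y] zero: DF = P = 319/400 ≈ 0.797500
step 7 [7y] swap r/1=8/237: DF=(1 − 8/237·(0.956000+0.950400+0.913800+0.886500+0.841300+0.797500))/(1+8/237) = 991/1250 ≈ 0.792800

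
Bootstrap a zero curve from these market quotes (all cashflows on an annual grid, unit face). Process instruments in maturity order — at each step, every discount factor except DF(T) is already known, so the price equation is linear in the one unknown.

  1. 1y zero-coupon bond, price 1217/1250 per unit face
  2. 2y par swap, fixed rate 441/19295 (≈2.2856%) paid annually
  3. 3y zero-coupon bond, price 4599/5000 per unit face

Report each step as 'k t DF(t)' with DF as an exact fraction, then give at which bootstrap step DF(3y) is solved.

1 1 1217/1250
2 2 9559/10000
3 3 4599/5000
DF(3y) is solved at step 3

step 1 [1y] zero: DF = P = 1217/1250 ≈ 0.973600
step 2 [2y] swap r/1=441/19295: DF=(1 − 441/19295·(0.973600))/(1+441/19295) = 9559/10000 ≈ 0.955900
step 3 [3y] zero: DF = P = 4599/5000 ≈ 0.919800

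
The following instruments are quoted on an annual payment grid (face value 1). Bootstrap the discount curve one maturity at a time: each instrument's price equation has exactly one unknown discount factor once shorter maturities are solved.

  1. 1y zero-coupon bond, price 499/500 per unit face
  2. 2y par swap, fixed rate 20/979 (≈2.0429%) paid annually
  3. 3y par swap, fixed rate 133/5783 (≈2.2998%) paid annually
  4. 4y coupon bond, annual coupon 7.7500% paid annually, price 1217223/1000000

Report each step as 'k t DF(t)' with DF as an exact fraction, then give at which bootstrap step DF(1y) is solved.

step 1 [1y] zero: DF = P = 499/500 ≈ 0.998000
step 2 [2y] swap r/1=20/979: DF=(1 − 20/979·(0.998000))/(1+20/979) = 24/25 ≈ 0.960000
step 3 [3y] swap r/1=133/5783: DF=(1 − 133/5783·(0.998000+0.960000))/(1+133/5783) = 1867/2000 ≈ 0.933500
step 4 [4y] bond c/1=31/400: DF=(1217223/1000000 − 31/400·(0.998000+0.960000+0.933500))/(1+31/400) = 9217/10000 ≈ 0.921700

1 1 499/500
2 2 24/25
3 3 1867/2000
4 4 9217/10000
DF(1y) is solved at step 1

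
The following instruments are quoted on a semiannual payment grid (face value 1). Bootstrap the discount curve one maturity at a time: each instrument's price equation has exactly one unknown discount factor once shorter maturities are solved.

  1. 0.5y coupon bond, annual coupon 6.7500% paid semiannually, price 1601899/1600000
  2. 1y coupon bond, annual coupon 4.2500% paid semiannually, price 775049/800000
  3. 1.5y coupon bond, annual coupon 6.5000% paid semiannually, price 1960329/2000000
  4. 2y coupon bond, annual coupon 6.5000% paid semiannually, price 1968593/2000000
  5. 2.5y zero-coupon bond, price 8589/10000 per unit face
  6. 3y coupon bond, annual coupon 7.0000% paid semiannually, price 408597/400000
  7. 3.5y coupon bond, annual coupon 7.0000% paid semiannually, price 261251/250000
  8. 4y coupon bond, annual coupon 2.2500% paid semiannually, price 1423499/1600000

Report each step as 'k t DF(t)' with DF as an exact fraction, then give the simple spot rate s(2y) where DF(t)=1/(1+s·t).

1 1/2 1937/2000
2 1 1857/2000
3 3/2 556/625
4 2 541/625
5 5/2 8589/10000
6 3 1043/1250
7 7/2 8289/10000
8 4 8111/10000
s(2y) = (1/(541/625) − 1)/(2) = 42/541 ≈ 7.7634%

step 1 [0.5y] bond c/2=27/800: DF=(1601899/1600000 − 27/800·(0))/(1+27/800) = 1937/2000 ≈ 0.968500
step 2 [1y] bond c/2=17/800: DF=(775049/800000 − 17/800·(0.968500))/(1+17/800) = 1857/2000 ≈ 0.928500
step 3 [1.5y] bond c/2=13/400: DF=(1960329/2000000 − 13/400·(0.968500+0.928500))/(1+13/400) = 556/625 ≈ 0.889600
step 4 [2y] bond c/2=13/400: DF=(1968593/2000000 − 13/400·(0.968500+0.928500+0.889600))/(1+13/400) = 541/625 ≈ 0.865600
step 5 [2.5y] zero: DF = P = 8589/10000 ≈ 0.858900
step 6 [3y] bond c/2=7/200: DF=(408597/400000 − 7/200·(0.968500+0.928500+0.889600+0.865600+0.858900))/(1+7/200) = 1043/1250 ≈ 0.834400
step 7 [3.5y] bond c/2=7/200: DF=(261251/250000 − 7/200·(0.968500+0.928500+0.889600+0.865600+0.858900+0.834400))/(1+7/200) = 8289/10000 ≈ 0.828900
step 8 [4y] bond c/2=9/800: DF=(1423499/1600000 − 9/800·(0.968500+0.928500+0.889600+0.865600+0.858900+0.834400+0.828900))/(1+9/800) = 8111/10000 ≈ 0.811100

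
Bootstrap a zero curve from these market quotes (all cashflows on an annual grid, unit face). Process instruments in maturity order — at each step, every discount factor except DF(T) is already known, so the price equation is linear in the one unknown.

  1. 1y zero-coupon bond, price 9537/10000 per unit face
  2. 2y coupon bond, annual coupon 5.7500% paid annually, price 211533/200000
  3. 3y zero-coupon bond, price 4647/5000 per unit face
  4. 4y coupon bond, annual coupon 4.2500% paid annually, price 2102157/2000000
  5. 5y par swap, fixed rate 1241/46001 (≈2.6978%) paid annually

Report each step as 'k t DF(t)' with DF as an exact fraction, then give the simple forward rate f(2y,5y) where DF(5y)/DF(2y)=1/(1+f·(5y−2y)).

step 1 [1y] zero: DF = P = 9537/10000 ≈ 0.953700
step 2 [2y] bond c/1=23/400: DF=(211533/200000 − 23/400·(0.953700))/(1+23/400) = 9483/10000 ≈ 0.948300
step 3 [3y] zero: DF = P = 4647/5000 ≈ 0.929400
step 4 [4y] bond c/1=17/400: DF=(2102157/2000000 − 17/400·(0.953700+0.948300+0.929400))/(1+17/400) = 558/625 ≈ 0.892800
step 5 [5y] swap r/1=1241/46001: DF=(1 − 1241/46001·(0.953700+0.948300+0.929400+0.892800))/(1+1241/46001) = 8759/10000 ≈ 0.875900

1 1 9537/10000
2 2 9483/10000
3 3 4647/5000
4 4 558/625
5 5 8759/10000
f(2y,5y) = ((9483/10000)/(8759/10000) − 1)/(3) = 724/26277 ≈ 2.7553%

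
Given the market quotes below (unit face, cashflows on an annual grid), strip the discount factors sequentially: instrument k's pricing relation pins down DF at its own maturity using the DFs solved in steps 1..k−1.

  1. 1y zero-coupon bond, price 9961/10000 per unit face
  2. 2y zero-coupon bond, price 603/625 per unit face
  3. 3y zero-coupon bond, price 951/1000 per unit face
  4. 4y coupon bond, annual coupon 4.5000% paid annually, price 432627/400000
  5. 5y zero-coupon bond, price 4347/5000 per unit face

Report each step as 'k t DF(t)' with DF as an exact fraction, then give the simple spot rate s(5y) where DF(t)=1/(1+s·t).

1 1 9961/10000
2 2 603/625
3 3 951/1000
4 4 1137/1250
5 5 4347/5000
s(5y) = (1/(4347/5000) − 1)/(5) = 653/21735 ≈ 3.0044%

step 1 [1y] zero: DF = P = 9961/10000 ≈ 0.996100
step 2 [2y] zero: DF = P = 603/625 ≈ 0.964800
step 3 [3y] zero: DF = P = 951/1000 ≈ 0.951000
step 4 [4y] bond c/1=9/200: DF=(432627/400000 − 9/200·(0.996100+0.964800+0.951000))/(1+9/200) = 1137/1250 ≈ 0.909600
step 5 [5y] zero: DF = P = 4347/5000 ≈ 0.869400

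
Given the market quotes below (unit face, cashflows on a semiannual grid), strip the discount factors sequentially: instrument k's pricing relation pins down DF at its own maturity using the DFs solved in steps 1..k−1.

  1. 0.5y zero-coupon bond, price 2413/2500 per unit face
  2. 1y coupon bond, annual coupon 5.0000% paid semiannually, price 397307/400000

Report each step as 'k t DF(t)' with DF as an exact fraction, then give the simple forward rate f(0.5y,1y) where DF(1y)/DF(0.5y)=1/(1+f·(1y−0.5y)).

1 1/2 2413/2500
2 1 1891/2000
f(0.5y,1y) = ((2413/2500)/(1891/2000) − 1)/(1/2) = 394/9455 ≈ 4.1671%

step 1 [0.5y] zero: DF = P = 2413/2500 ≈ 0.965200
step 2 [1y] bond c/2=1/40: DF=(397307/400000 − 1/40·(0.965200))/(1+1/40) = 1891/2000 ≈ 0.945500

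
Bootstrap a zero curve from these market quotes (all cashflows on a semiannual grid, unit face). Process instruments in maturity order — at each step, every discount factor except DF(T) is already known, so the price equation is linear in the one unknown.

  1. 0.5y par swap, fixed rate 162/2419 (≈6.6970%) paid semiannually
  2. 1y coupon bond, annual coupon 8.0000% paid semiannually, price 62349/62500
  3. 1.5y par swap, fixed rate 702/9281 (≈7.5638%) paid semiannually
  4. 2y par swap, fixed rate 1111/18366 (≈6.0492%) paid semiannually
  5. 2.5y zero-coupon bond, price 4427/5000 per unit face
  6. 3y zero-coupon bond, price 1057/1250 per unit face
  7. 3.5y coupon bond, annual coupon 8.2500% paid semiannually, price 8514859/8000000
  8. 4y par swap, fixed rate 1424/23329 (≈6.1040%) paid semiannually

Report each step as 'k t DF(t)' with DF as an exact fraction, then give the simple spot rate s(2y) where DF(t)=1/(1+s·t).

step 1 [0.5y] swap r/2=81/2419: DF=(1 − 81/2419·(0))/(1+81/2419) = 2419/2500 ≈ 0.967600
step 2 [1y] bond c/2=1/25: DF=(62349/62500 − 1/25·(0.967600))/(1+1/25) = 461/500 ≈ 0.922000
step 3 [1.5y] swap r/2=351/9281: DF=(1 − 351/9281·(0.967600+0.922000))/(1+351/9281) = 8947/10000 ≈ 0.894700
step 4 [2y] swap r/2=1111/36732: DF=(1 − 1111/36732·(0.967600+0.922000+0.894700))/(1+1111/36732) = 8889/10000 ≈ 0.888900
step 5 [2.5y] zero: DF = P = 4427/5000 ≈ 0.885400
step 6 [3y] zero: DF = P = 1057/1250 ≈ 0.845600
step 7 [3.5y] bond c/2=33/800: DF=(8514859/8000000 − 33/800·(0.967600+0.922000+0.894700+0.888900+0.885400+0.845600))/(1+33/800) = 8081/10000 ≈ 0.808100
step 8 [4y] swap r/2=712/23329: DF=(1 − 712/23329·(0.967600+0.922000+0.894700+0.888900+0.885400+0.845600+0.808100))/(1+712/23329) = 983/1250 ≈ 0.786400

1 1/2 2419/2500
2 1 461/500
3 3/2 8947/10000
4 2 8889/10000
5 5/2 4427/5000
6 3 1057/1250
7 7/2 8081/10000
8 4 983/1250
s(2y) = (1/(8889/10000) − 1)/(2) = 1111/17778 ≈ 6.2493%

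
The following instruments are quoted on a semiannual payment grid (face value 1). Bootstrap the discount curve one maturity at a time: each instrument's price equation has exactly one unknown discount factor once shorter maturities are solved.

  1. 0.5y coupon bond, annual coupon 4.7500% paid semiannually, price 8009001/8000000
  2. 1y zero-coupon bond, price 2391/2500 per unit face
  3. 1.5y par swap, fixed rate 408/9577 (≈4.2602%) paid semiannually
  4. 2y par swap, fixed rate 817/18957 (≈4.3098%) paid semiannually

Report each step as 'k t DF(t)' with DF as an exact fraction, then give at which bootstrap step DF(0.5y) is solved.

step 1 [0.5y] bond c/2=19/800: DF=(8009001/8000000 − 19/800·(0))/(1+19/800) = 9779/10000 ≈ 0.977900
step 2 [1y] zero: DF = P = 2391/2500 ≈ 0.956400
step 3 [1.5y] swap r/2=204/9577: DF=(1 − 204/9577·(0.977900+0.956400))/(1+204/9577) = 2347/2500 ≈ 0.938800
step 4 [2y] swap r/2=817/37914: DF=(1 − 817/37914·(0.977900+0.956400+0.938800))/(1+817/37914) = 9183/10000 ≈ 0.918300

1 1/2 9779/10000
2 1 2391/2500
3 3/2 2347/2500
4 2 9183/10000
DF(0.5y) is solved at step 1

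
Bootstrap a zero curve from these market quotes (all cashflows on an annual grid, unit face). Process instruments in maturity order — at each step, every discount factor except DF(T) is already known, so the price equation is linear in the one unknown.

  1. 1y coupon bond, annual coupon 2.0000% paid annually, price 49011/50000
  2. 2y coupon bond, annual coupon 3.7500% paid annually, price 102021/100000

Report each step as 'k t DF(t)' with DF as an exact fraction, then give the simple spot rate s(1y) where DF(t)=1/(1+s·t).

1 1 961/1000
2 2 4743/5000
s(1y) = (1/(961/1000) − 1)/(1) = 39/961 ≈ 4.0583%

step 1 [1y] bond c/1=1/50: DF=(49011/50000 − 1/50·(0))/(1+1/50) = 961/1000 ≈ 0.961000
step 2 [2y] bond c/1=3/80: DF=(102021/100000 − 3/80·(0.961000))/(1+3/80) = 4743/5000 ≈ 0.948600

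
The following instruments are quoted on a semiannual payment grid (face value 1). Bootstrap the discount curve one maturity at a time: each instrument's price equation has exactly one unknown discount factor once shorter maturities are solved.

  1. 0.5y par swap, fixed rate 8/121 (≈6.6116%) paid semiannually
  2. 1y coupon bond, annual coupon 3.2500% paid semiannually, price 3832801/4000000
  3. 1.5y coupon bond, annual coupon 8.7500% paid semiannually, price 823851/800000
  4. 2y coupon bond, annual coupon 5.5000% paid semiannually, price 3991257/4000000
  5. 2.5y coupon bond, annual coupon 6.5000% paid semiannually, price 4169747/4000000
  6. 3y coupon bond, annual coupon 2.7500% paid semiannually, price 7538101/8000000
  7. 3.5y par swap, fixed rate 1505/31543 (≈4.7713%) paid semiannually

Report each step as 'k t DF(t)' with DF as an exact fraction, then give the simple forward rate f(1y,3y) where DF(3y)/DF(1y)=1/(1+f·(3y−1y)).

step 1 [0.5y] swap r/2=4/121: DF=(1 − 4/121·(0))/(1+4/121) = 121/125 ≈ 0.968000
step 2 [1y] bond c/2=13/800: DF=(3832801/4000000 − 13/800·(0.968000))/(1+13/800) = 4637/5000 ≈ 0.927400
step 3 [1.5y] bond c/2=7/160: DF=(823851/800000 − 7/160·(0.968000+0.927400))/(1+7/160) = 567/625 ≈ 0.907200
step 4 [2y] bond c/2=11/400: DF=(3991257/4000000 − 11/400·(0.968000+0.927400+0.907200))/(1+11/400) = 8961/10000 ≈ 0.896100
step 5 [2.5y] bond c/2=13/400: DF=(4169747/4000000 − 13/400·(0.968000+0.927400+0.907200+0.896100))/(1+13/400) = 2233/2500 ≈ 0.893200
step 6 [3y] bond c/2=11/800: DF=(7538101/8000000 − 11/800·(0.968000+0.927400+0.907200+0.896100+0.893200))/(1+11/800) = 542/625 ≈ 0.867200
step 7 [3.5y] swap r/2=1505/63086: DF=(1 − 1505/63086·(0.968000+0.927400+0.907200+0.896100+0.893200+0.867200))/(1+1505/63086) = 1699/2000 ≈ 0.849500

1 1/2 121/125
2 1 4637/5000
3 3/2 567/625
4 2 8961/10000
5 5/2 2233/2500
6 3 542/625
7 7/2 1699/2000
f(1y,3y) = ((4637/5000)/(542/625) − 1)/(2) = 301/8672 ≈ 3.4709%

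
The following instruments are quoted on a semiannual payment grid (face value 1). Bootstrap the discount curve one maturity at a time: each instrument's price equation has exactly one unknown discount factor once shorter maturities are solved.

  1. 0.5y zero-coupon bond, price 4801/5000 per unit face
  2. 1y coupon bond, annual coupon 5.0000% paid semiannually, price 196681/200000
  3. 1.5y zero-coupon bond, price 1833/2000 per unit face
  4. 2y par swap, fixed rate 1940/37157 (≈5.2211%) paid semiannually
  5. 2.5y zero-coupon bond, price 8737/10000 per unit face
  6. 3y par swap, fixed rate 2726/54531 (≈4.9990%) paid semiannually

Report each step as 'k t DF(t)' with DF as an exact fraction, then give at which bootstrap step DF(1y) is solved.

step 1 [0.5y] zero: DF = P = 4801/5000 ≈ 0.960200
step 2 [1y] bond c/2=1/40: DF=(196681/200000 − 1/40·(0.960200))/(1+1/40) = 117/125 ≈ 0.936000
step 3 [1.5y] zero: DF = P = 1833/2000 ≈ 0.916500
step 4 [2y] swap r/2=970/37157: DF=(1 − 970/37157·(0.960200+0.936000+0.916500))/(1+970/37157) = 903/1000 ≈ 0.903000
step 5 [2.5y] zero: DF = P = 8737/10000 ≈ 0.873700
step 6 [3y] swap r/2=1363/54531: DF=(1 − 1363/54531·(0.960200+0.936000+0.916500+0.903000+0.873700))/(1+1363/54531) = 8637/10000 ≈ 0.863700

1 1/2 4801/5000
2 1 117/125
3 3/2 1833/2000
4 2 903/1000
5 5/2 8737/10000
6 3 8637/10000
DF(1y) is solved at step 2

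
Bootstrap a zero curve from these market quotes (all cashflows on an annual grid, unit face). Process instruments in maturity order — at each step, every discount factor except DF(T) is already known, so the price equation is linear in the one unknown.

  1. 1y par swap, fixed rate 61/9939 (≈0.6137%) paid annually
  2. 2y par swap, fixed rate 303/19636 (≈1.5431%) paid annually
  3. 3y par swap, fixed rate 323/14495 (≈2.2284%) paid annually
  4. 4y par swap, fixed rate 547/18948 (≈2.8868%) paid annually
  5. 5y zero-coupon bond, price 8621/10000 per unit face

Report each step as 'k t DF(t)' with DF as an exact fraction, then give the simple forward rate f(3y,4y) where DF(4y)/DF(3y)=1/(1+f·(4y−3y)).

step 1 [1y] swap r/1=61/9939: DF=(1 − 61/9939·(0))/(1+61/9939) = 9939/10000 ≈ 0.993900
step 2 [2y] swap r/1=303/19636: DF=(1 − 303/19636·(0.993900))/(1+303/19636) = 9697/10000 ≈ 0.969700
step 3 [3y] swap r/1=323/14495: DF=(1 − 323/14495·(0.993900+0.969700))/(1+323/14495) = 4677/5000 ≈ 0.935400
step 4 [4y] swap r/1=547/18948: DF=(1 − 547/18948·(0.993900+0.969700+0.935400))/(1+547/18948) = 4453/5000 ≈ 0.890600
step 5 [5y] zero: DF = P = 8621/10000 ≈ 0.862100

1 1 9939/10000
2 2 9697/10000
3 3 4677/5000
4 4 4453/5000
5 5 8621/10000
f(3y,4y) = ((4677/5000)/(4453/5000) − 1)/(1) = 224/4453 ≈ 5.0303%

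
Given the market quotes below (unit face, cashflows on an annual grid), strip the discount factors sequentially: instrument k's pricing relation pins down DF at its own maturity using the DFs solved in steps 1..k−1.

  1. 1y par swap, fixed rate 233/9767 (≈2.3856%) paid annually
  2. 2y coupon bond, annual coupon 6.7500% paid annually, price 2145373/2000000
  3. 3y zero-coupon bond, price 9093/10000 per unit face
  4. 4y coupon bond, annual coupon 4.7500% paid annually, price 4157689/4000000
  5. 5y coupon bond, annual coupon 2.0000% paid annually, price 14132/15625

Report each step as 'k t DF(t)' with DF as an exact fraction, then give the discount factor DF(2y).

step 1 [1y] swap r/1=233/9767: DF=(1 − 233/9767·(0))/(1+233/9767) = 9767/10000 ≈ 0.976700
step 2 [2y] bond c/1=27/400: DF=(2145373/2000000 − 27/400·(0.976700))/(1+27/400) = 9431/10000 ≈ 0.943100
step 3 [3y] zero: DF = P = 9093/10000 ≈ 0.909300
step 4 [4y] bond c/1=19/400: DF=(4157689/4000000 − 19/400·(0.976700+0.943100+0.909300))/(1+19/400) = 108/125 ≈ 0.864000
step 5 [5y] bond c/1=1/50: DF=(14132/15625 − 1/50·(0.976700+0.943100+0.909300+0.864000))/(1+1/50) = 8143/10000 ≈ 0.814300

1 1 9767/10000
2 2 9431/10000
3 3 9093/10000
4 4 108/125
5 5 8143/10000
DF(2y) = 9431/10000 ≈ 0.943100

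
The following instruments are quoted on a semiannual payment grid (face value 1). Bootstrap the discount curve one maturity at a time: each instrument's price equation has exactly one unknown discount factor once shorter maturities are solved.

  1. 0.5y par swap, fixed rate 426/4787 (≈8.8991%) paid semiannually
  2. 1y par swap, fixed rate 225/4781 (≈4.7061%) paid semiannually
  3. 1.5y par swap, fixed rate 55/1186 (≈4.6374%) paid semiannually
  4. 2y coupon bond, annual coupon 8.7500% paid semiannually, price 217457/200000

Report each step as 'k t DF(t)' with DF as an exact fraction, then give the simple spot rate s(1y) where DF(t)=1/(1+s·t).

1 1/2 4787/5000
2 1 191/200
3 3/2 467/500
4 2 1153/1250
s(1y) = (1/(191/200) − 1)/(1) = 9/191 ≈ 4.7120%

step 1 [0.5y] swap r/2=213/4787: DF=(1 − 213/4787·(0))/(1+213/4787) = 4787/5000 ≈ 0.957400
step 2 [1y] swap r/2=225/9562: DF=(1 − 225/9562·(0.957400))/(1+225/9562) = 191/200 ≈ 0.955000
step 3 [1.5y] swap r/2=55/2372: DF=(1 − 55/2372·(0.957400+0.955000))/(1+55/2372) = 467/500 ≈ 0.934000
step 4 [2y] bond c/2=7/160: DF=(217457/200000 − 7/160·(0.957400+0.955000+0.934000))/(1+7/160) = 1153/1250 ≈ 0.922400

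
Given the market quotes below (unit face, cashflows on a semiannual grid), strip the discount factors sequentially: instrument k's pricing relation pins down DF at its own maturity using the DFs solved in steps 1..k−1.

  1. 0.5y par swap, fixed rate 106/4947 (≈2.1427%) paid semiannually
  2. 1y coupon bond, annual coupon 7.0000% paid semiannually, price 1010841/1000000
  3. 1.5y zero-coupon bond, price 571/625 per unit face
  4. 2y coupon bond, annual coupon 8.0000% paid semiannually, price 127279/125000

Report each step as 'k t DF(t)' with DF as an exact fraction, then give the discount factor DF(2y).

step 1 [0.5y] swap r/2=53/4947: DF=(1 − 53/4947·(0))/(1+53/4947) = 4947/5000 ≈ 0.989400
step 2 [1y] bond c/2=7/200: DF=(1010841/1000000 − 7/200·(0.989400))/(1+7/200) = 1179/1250 ≈ 0.943200
step 3 [1.5y] zero: DF = P = 571/625 ≈ 0.913600
step 4 [2y] bond c/2=1/25: DF=(127279/125000 − 1/25·(0.989400+0.943200+0.913600))/(1+1/25) = 1087/1250 ≈ 0.869600

1 1/2 4947/5000
2 1 1179/1250
3 3/2 571/625
4 2 1087/1250
DF(2y) = 1087/1250 ≈ 0.869600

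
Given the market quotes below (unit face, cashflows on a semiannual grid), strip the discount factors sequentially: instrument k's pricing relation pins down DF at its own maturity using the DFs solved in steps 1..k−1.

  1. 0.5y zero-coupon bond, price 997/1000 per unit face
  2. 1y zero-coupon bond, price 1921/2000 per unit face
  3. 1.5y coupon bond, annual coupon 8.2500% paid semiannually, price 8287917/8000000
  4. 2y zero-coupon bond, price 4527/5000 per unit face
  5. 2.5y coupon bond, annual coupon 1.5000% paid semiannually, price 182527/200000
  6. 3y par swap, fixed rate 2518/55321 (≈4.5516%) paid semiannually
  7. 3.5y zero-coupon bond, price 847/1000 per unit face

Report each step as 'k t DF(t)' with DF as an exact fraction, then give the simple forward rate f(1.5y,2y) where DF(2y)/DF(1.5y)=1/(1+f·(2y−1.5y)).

step 1 [0.5y] zero: DF = P = 997/1000 ≈ 0.997000
step 2 [1y] zero: DF = P = 1921/2000 ≈ 0.960500
step 3 [1.5y] bond c/2=33/800: DF=(8287917/8000000 − 33/800·(0.997000+0.960500))/(1+33/800) = 4587/5000 ≈ 0.917400
step 4 [2y] zero: DF = P = 4527/5000 ≈ 0.905400
step 5 [2.5y] bond c/2=3/400: DF=(182527/200000 − 3/400·(0.997000+0.960500+0.917400+0.905400))/(1+3/400) = 8777/10000 ≈ 0.877700
step 6 [3y] swap r/2=1259/55321: DF=(1 − 1259/55321·(0.997000+0.960500+0.917400+0.905400+0.877700))/(1+1259/55321) = 8741/10000 ≈ 0.874100
step 7 [3.5y] zero: DF = P = 847/1000 ≈ 0.847000

1 1/2 997/1000
2 1 1921/2000
3 3/2 4587/5000
4 2 4527/5000
5 5/2 8777/10000
6 3 8741/10000
7 7/2 847/1000
f(1.5y,2y) = ((4587/5000)/(4527/5000) − 1)/(1/2) = 40/1509 ≈ 2.6508%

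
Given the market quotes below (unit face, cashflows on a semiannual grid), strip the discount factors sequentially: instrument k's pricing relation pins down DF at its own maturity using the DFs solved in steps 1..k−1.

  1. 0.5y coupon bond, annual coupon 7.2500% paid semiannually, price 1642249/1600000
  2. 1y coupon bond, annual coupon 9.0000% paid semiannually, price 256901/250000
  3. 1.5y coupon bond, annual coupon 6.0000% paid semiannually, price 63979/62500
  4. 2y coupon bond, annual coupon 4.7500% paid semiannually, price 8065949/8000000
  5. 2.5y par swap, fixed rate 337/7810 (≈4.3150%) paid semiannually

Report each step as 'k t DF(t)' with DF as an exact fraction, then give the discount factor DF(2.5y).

step 1 [0.5y] bond c/2=29/800: DF=(1642249/1600000 − 29/800·(0))/(1+29/800) = 1981/2000 ≈ 0.990500
step 2 [1y] bond c/2=9/200: DF=(256901/250000 − 9/200·(0.990500))/(1+9/200) = 9407/10000 ≈ 0.940700
step 3 [1.5y] bond c/2=3/100: DF=(63979/62500 − 3/100·(0.990500+0.940700))/(1+3/100) = 586/625 ≈ 0.937600
step 4 [2y] bond c/2=19/800: DF=(8065949/8000000 − 19/800·(0.990500+0.940700+0.937600))/(1+19/800) = 9183/10000 ≈ 0.918300
step 5 [2.5y] swap r/2=337/15620: DF=(1 − 337/15620·(0.990500+0.940700+0.937600+0.918300))/(1+337/15620) = 8989/10000 ≈ 0.898900

1 1/2 1981/2000
2 1 9407/10000
3 3/2 586/625
4 2 9183/10000
5 5/2 8989/10000
DF(2.5y) = 8989/10000 ≈ 0.898900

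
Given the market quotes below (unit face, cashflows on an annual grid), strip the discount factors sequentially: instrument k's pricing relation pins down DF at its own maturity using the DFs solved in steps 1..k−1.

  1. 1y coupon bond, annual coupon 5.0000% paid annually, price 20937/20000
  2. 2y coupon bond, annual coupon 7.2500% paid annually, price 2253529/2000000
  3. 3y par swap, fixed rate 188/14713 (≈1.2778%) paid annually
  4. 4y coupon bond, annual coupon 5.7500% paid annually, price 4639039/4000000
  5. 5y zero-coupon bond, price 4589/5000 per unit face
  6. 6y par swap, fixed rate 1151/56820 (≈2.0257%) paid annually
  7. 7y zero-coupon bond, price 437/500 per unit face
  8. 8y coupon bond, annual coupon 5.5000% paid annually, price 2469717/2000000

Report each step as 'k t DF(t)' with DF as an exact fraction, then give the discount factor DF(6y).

1 1 997/1000
2 2 1229/1250
3 3 1203/1250
4 4 9367/10000
5 5 4589/5000
6 6 8849/10000
7 7 437/500
8 8 8287/10000
DF(6y) = 8849/10000 ≈ 0.884900

step 1 [1y] bond c/1=1/20: DF=(20937/20000 − 1/20·(0))/(1+1/20) = 997/1000 ≈ 0.997000
step 2 [2y] bond c/1=29/400: DF=(2253529/2000000 − 29/400·(0.997000))/(1+29/400) = 1229/1250 ≈ 0.983200
step 3 [3y] swap r/1=188/14713: DF=(1 − 188/14713·(0.997000+0.983200))/(1+188/14713) = 1203/1250 ≈ 0.962400
step 4 [4y] bond c/1=23/400: DF=(4639039/4000000 − 23/400·(0.997000+0.983200+0.962400))/(1+23/400) = 9367/10000 ≈ 0.936700
step 5 [5y] zero: DF = P = 4589/5000 ≈ 0.917800
step 6 [6y] swap r/1=1151/56820: DF=(1 − 1151/56820·(0.997000+0.983200+0.962400+0.936700+0.917800))/(1+1151/56820) = 8849/10000 ≈ 0.884900
step 7 [7y] zero: DF = P = 437/500 ≈ 0.874000
step 8 [8y] bond c/1=11/200: DF=(2469717/2000000 − 11/200·(0.997000+0.983200+0.962400+0.936700+0.917800+0.884900+0.874000))/(1+11/200) = 8287/10000 ≈ 0.828700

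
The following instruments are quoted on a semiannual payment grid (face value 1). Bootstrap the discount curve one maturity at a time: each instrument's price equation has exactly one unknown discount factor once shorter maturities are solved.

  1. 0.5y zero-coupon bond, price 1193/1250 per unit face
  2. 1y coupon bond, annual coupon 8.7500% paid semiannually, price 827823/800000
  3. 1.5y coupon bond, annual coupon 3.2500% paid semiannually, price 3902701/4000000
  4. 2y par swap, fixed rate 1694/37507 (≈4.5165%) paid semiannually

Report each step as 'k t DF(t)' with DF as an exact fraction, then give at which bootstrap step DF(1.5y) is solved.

step 1 [0.5y] zero: DF = P = 1193/1250 ≈ 0.954400
step 2 [1y] bond c/2=7/160: DF=(827823/800000 − 7/160·(0.954400))/(1+7/160) = 4757/5000 ≈ 0.951400
step 3 [1.5y] bond c/2=13/800: DF=(3902701/4000000 − 13/800·(0.954400+0.951400))/(1+13/800) = 581/625 ≈ 0.929600
step 4 [2y] swap r/2=847/37507: DF=(1 − 847/37507·(0.954400+0.951400+0.929600))/(1+847/37507) = 9153/10000 ≈ 0.915300

1 1/2 1193/1250
2 1 4757/5000
3 3/2 581/625
4 2 9153/10000
DF(1.5y) is solved at step 3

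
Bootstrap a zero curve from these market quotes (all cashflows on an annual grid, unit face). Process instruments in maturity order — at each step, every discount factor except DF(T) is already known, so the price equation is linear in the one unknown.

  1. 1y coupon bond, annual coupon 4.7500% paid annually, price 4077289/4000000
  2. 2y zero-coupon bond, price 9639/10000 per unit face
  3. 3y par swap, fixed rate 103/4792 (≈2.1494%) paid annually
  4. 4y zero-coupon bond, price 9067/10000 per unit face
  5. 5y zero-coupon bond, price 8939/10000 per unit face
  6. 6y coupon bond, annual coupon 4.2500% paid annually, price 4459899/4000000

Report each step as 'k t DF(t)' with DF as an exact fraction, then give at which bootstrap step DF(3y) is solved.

step 1 [1y] bond c/1=19/400: DF=(4077289/4000000 − 19/400·(0))/(1+19/400) = 9731/10000 ≈ 0.973100
step 2 [2y] zero: DF = P = 9639/10000 ≈ 0.963900
step 3 [3y] swap r/1=103/4792: DF=(1 − 103/4792·(0.973100+0.963900))/(1+103/4792) = 4691/5000 ≈ 0.938200
step 4 [4y] zero: DF = P = 9067/10000 ≈ 0.906700
step 5 [5y] zero: DF = P = 8939/10000 ≈ 0.893900
step 6 [6y] bond c/1=17/400: DF=(4459899/4000000 − 17/400·(0.973100+0.963900+0.938200+0.906700+0.893900))/(1+17/400) = 8789/10000 ≈ 0.878900

1 1 9731/10000
2 2 9639/10000
3 3 4691/5000
4 4 9067/10000
5 5 8939/10000
6 6 8789/10000
DF(3y) is solved at step 3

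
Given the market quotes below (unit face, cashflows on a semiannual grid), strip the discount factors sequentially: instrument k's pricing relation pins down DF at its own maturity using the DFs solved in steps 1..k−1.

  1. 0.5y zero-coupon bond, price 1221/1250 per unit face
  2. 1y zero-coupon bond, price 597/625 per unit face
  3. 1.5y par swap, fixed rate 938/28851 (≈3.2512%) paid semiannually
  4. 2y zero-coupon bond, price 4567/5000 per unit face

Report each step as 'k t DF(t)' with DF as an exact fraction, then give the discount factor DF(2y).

step 1 [0.5y] zero: DF = P = 1221/1250 ≈ 0.976800
step 2 [1y] zero: DF = P = 597/625 ≈ 0.955200
step 3 [1.5y] swap r/2=469/28851: DF=(1 − 469/28851·(0.976800+0.955200))/(1+469/28851) = 9531/10000 ≈ 0.953100
step 4 [2y] zero: DF = P = 4567/5000 ≈ 0.913400

1 1/2 1221/1250
2 1 597/625
3 3/2 9531/10000
4 2 4567/5000
DF(2y) = 4567/5000 ≈ 0.913400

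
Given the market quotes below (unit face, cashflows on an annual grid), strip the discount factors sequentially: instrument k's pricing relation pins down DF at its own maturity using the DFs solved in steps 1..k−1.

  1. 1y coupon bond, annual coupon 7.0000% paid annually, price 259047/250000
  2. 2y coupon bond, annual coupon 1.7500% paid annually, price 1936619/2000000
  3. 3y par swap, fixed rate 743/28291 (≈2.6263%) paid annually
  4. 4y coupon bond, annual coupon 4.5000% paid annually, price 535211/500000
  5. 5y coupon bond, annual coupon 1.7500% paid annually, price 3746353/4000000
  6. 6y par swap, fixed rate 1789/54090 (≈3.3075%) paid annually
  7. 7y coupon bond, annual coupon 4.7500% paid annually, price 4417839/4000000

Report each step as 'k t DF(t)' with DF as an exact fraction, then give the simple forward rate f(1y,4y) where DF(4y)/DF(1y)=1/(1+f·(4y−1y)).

1 1 2421/2500
2 2 187/200
3 3 9257/10000
4 4 361/400
5 5 8563/10000
6 6 8211/10000
7 7 8091/10000
f(1y,4y) = ((2421/2500)/(361/400) − 1)/(3) = 659/27075 ≈ 2.4340%

step 1 [1y] bond c/1=7/100: DF=(259047/250000 − 7/100·(0))/(1+7/100) = 2421/2500 ≈ 0.968400
step 2 [2y] bond c/1=7/400: DF=(1936619/2000000 − 7/400·(0.968400))/(1+7/400) = 187/200 ≈ 0.935000
step 3 [3y] swap r/1=743/28291: DF=(1 − 743/28291·(0.968400+0.935000))/(1+743/28291) = 9257/10000 ≈ 0.925700
step 4 [4y] bond c/1=9/200: DF=(535211/500000 − 9/200·(0.968400+0.935000+0.925700))/(1+9/200) = 361/400 ≈ 0.902500
step 5 [5y] bond c/1=7/400: DF=(3746353/4000000 − 7/400·(0.968400+0.935000+0.925700+0.902500))/(1+7/400) = 8563/10000 ≈ 0.856300
step 6 [6y] swap r/1=1789/54090: DF=(1 − 1789/54090·(0.968400+0.935000+0.925700+0.902500+0.856300))/(1+1789/54090) = 8211/10000 ≈ 0.821100
step 7 [7y] bond c/1=19/400: DF=(4417839/4000000 − 19/400·(0.968400+0.935000+0.925700+0.902500+0.856300+0.821100))/(1+19/400) = 8091/10000 ≈ 0.809100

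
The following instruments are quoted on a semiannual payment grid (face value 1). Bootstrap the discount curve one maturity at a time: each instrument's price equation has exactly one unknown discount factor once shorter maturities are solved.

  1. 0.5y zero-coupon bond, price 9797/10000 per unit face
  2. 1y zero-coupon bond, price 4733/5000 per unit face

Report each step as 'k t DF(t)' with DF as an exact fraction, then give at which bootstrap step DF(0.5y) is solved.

step 1 [0.5y] zero: DF = P = 9797/10000 ≈ 0.979700
step 2 [1y] zero: DF = P = 4733/5000 ≈ 0.946600

1 1/2 9797/10000
2 1 4733/5000
DF(0.5y) is solved at step 1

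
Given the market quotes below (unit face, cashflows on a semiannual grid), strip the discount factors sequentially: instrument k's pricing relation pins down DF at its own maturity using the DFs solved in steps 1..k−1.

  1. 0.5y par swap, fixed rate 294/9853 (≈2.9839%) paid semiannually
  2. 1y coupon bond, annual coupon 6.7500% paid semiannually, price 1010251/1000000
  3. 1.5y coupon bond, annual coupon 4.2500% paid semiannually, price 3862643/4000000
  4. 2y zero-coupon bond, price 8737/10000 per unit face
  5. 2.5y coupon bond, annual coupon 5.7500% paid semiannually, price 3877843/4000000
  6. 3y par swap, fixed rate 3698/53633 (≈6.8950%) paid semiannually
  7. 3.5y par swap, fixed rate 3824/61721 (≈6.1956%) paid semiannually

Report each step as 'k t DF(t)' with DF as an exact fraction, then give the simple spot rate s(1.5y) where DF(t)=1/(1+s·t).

1 1/2 9853/10000
2 1 9451/10000
3 3/2 4527/5000
4 2 8737/10000
5 5/2 8387/10000
6 3 8151/10000
7 7/2 1011/1250
s(1.5y) = (1/(4527/5000) − 1)/(3/2) = 946/13581 ≈ 6.9656%

step 1 [0.5y] swap r/2=147/9853: DF=(1 − 147/9853·(0))/(1+147/9853) = 9853/10000 ≈ 0.985300
step 2 [1y] bond c/2=27/800: DF=(1010251/1000000 − 27/800·(0.985300))/(1+27/800) = 9451/10000 ≈ 0.945100
step 3 [1.5y] bond c/2=17/800: DF=(3862643/4000000 − 17/800·(0.985300+0.945100))/(1+17/800) = 4527/5000 ≈ 0.905400
step 4 [2y] zero: DF = P = 8737/10000 ≈ 0.873700
step 5 [2.5y] bond c/2=23/800: DF=(3877843/4000000 − 23/800·(0.985300+0.945100+0.905400+0.873700))/(1+23/800) = 8387/10000 ≈ 0.838700
step 6 [3y] swap r/2=1849/53633: DF=(1 − 1849/53633·(0.985300+0.945100+0.905400+0.873700+0.838700))/(1+1849/53633) = 8151/10000 ≈ 0.815100
step 7 [3.5y] swap r/2=1912/61721: DF=(1 − 1912/61721·(0.985300+0.945100+0.905400+0.873700+0.838700+0.815100))/(1+1912/61721) = 1011/1250 ≈ 0.808800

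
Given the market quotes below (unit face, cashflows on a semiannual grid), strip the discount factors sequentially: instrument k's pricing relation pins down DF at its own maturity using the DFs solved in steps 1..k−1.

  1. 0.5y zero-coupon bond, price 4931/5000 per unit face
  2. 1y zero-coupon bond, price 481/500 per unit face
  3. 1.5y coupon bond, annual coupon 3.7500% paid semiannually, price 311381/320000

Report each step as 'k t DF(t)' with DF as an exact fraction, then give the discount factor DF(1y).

1 1/2 4931/5000
2 1 481/500
3 3/2 9193/10000
DF(1y) = 481/500 ≈ 0.962000

step 1 [0.5y] zero: DF = P = 4931/5000 ≈ 0.986200
step 2 [1y] zero: DF = P = 481/500 ≈ 0.962000
step 3 [1.5y] bond c/2=3/160: DF=(311381/320000 − 3/160·(0.986200+0.962000))/(1+3/160) = 9193/10000 ≈ 0.919300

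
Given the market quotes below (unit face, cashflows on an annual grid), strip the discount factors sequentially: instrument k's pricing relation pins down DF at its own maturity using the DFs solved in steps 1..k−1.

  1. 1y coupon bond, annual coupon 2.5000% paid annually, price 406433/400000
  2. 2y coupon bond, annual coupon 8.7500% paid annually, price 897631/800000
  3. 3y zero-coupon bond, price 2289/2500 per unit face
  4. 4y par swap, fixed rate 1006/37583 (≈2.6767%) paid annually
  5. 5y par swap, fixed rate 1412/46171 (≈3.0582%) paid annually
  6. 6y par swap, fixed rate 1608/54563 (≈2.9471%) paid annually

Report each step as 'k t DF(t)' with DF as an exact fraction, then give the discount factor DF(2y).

step 1 [1y] bond c/1=1/40: DF=(406433/400000 − 1/40·(0))/(1+1/40) = 9913/10000 ≈ 0.991300
step 2 [2y] bond c/1=7/80: DF=(897631/800000 − 7/80·(0.991300))/(1+7/80) = 119/125 ≈ 0.952000
step 3 [3y] zero: DF = P = 2289/2500 ≈ 0.915600
step 4 [4y] swap r/1=1006/37583: DF=(1 − 1006/37583·(0.991300+0.952000+0.915600))/(1+1006/37583) = 4497/5000 ≈ 0.899400
step 5 [5y] swap r/1=1412/46171: DF=(1 − 1412/46171·(0.991300+0.952000+0.915600+0.899400))/(1+1412/46171) = 2147/2500 ≈ 0.858800
step 6 [6y] swap r/1=1608/54563: DF=(1 − 1608/54563·(0.991300+0.952000+0.915600+0.899400+0.858800))/(1+1608/54563) = 1049/1250 ≈ 0.839200

1 1 9913/10000
2 2 119/125
3 3 2289/2500
4 4 4497/5000
5 5 2147/2500
6 6 1049/1250
DF(2y) = 119/125 ≈ 0.952000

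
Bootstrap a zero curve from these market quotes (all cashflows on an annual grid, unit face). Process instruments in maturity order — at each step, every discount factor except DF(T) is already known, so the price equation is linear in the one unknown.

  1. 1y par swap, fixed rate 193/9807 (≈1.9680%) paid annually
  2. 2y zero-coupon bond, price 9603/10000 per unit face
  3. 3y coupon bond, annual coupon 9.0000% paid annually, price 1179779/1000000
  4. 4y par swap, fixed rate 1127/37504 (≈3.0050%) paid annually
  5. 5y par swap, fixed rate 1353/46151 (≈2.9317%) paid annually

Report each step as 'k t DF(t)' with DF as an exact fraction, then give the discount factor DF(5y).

1 1 9807/10000
2 2 9603/10000
3 3 9221/10000
4 4 8873/10000
5 5 8647/10000
DF(5y) = 8647/10000 ≈ 0.864700

step 1 [1y] swap r/1=193/9807: DF=(1 − 193/9807·(0))/(1+193/9807) = 9807/10000 ≈ 0.980700
step 2 [2y] zero: DF = P = 9603/10000 ≈ 0.960300
step 3 [3y] bond c/1=9/100: DF=(1179779/1000000 − 9/100·(0.980700+0.960300))/(1+9/100) = 9221/10000 ≈ 0.922100
step 4 [4y] swap r/1=1127/37504: DF=(1 − 1127/37504·(0.980700+0.960300+0.922100))/(1+1127/37504) = 8873/10000 ≈ 0.887300
step 5 [5y] swap r/1=1353/46151: DF=(1 − 1353/46151·(0.980700+0.960300+0.922100+0.887300))/(1+1353/46151) = 8647/10000 ≈ 0.864700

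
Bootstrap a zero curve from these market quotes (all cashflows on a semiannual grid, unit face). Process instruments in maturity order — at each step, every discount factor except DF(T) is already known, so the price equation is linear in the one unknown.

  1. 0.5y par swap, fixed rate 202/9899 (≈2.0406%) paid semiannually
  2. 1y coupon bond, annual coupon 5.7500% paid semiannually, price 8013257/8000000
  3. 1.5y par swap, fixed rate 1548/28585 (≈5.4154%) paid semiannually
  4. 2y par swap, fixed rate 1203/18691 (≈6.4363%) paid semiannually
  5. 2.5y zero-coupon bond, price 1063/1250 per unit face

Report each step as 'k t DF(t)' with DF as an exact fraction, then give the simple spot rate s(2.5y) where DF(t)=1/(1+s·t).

1 1/2 9899/10000
2 1 473/500
3 3/2 4613/5000
4 2 8797/10000
5 5/2 1063/1250
s(2.5y) = (1/(1063/1250) − 1)/(5/2) = 374/5315 ≈ 7.0367%

step 1 [0.5y] swap r/2=101/9899: DF=(1 − 101/9899·(0))/(1+101/9899) = 9899/10000 ≈ 0.989900
step 2 [1y] bond c/2=23/800: DF=(8013257/8000000 − 23/800·(0.989900))/(1+23/800) = 473/500 ≈ 0.946000
step 3 [1.5y] swap r/2=774/28585: DF=(1 − 774/28585·(0.989900+0.946000))/(1+774/28585) = 4613/5000 ≈ 0.922600
step 4 [2y] swap r/2=1203/37382: DF=(1 − 1203/37382·(0.989900+0.946000+0.922600))/(1+1203/37382) = 8797/10000 ≈ 0.879700
step 5 [2.5y] zero: DF = P = 1063/1250 ≈ 0.850400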